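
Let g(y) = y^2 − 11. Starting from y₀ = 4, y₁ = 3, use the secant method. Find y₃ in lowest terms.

73/22

g(4) = 5, g(3) = −2. y₂ = 3 − (−2)·(3 − 4)/((−2) − 5) = 23/7.
g(3) = −2, g(23/7) = −10/49. y₃ = (23/7) − (−10/49)·((23/7) − 3)/((−10/49) − (−2)) = 73/22.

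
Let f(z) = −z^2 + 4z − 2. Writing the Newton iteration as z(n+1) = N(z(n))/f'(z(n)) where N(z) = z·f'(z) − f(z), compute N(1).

f'(z) = −2z + 4.
N(z) = z·f'(z) − f(z) = z·(−2z + 4) − (−z^2 + 4z − 2) = −z^2 + 2.
N(1) = 1.

1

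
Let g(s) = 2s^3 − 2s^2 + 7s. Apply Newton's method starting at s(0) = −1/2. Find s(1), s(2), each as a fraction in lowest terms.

s(1) = −2/21, s(2) = −200/68859

g'(s) = 6s^2 − 4s + 7.
g(−1/2) = −17/4, g'(−1/2) = 21/2, so s(1) = (−1/2) − (−17/4)/(21/2) = −2/21.
g(−2/21) = −6358/9261, g'(−2/21) = 1093/147, so s(2) = (−2/21) − (−6358/9261)/(1093/147) = −200/68859.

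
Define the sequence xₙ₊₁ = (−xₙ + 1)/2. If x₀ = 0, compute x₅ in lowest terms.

11/32

x₁ = (−0 + 1)/2 = 1/2.
x₂ = (−(1/2) + 1)/2 = 1/4.
x₃ = (−(1/4) + 1)/2 = 3/8.
x₄ = (−(3/8) + 1)/2 = 5/16.
x₅ = (−(5/16) + 1)/2 = 11/32.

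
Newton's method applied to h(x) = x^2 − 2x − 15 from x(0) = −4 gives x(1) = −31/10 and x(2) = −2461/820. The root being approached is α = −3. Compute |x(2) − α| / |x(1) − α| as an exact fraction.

1/82

x(1) − α = −31/10 − (−3) = −31/10 + 3 = −1/10, so |x(1) − α| = 1/10.
x(2) − α = −2461/820 − (−3) = −2461/820 + 3 = −1/820, so |x(2) − α| = 1/820.
Ratio = (1/820) / (1/10) = 1/82.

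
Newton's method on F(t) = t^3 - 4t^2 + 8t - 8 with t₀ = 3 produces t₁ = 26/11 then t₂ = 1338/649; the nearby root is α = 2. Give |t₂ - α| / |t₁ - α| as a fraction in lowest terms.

10/59

t₁ - α = 26/11 - 2 = 4/11, so |t₁ - α| = 4/11.
t₂ - α = 1338/649 - 2 = 40/649, so |t₂ - α| = 40/649.
Ratio = (40/649) / (4/11) = 10/59.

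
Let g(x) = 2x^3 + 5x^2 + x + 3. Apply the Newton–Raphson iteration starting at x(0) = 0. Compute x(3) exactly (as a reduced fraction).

-652359/256525

g'(x) = 6x^2 + 10x + 1.
g(0) = 3, g'(0) = 1, so x(1) = 0 - 3/1 = -3.
g(-3) = -9, g'(-3) = 25, so x(2) = (-3) - (-9)/25 = -66/25.
g(-66/25) = -24867/15625, g'(-66/25) = 10261/625, so x(3) = (-66/25) - (-24867/15625)/(10261/625) = -652359/256525.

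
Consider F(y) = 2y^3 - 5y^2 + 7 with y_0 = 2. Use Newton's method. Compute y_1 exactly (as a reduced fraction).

5/4

F'(y) = 6y^2 - 10y.
F(2) = 3, F'(2) = 4, so y_1 = 2 - 3/4 = 5/4.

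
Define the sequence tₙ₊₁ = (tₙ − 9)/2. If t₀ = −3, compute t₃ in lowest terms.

−33/4

t₁ = ((−3) − 9)/2 = −6.
t₂ = ((−6) − 9)/2 = −15/2.
t₃ = ((−15/2) − 9)/2 = −33/4.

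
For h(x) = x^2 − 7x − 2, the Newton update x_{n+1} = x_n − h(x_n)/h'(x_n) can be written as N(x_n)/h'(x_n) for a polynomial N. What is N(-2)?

h'(x) = 2x − 7.
N(x) = x·h'(x) − h(x) = x·(2x − 7) − (x^2 − 7x − 2) = x^2 + 2.
N(-2) = 6.

6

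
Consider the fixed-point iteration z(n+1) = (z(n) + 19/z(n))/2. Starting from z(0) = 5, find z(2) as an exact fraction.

959/220

z(1) = (5 + 19/5)/2 = 22/5.
z(2) = (22/5 + 19/(22/5))/2 = 959/220.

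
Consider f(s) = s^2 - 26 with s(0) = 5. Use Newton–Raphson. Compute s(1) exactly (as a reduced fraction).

51/10

f'(s) = 2s.
f(5) = -1, f'(5) = 10, so s(1) = 5 - (-1)/10 = 51/10.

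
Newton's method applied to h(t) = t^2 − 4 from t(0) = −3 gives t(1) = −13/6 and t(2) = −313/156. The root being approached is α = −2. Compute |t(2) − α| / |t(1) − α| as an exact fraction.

t(1) − α = −13/6 − (−2) = −13/6 + 2 = −1/6, so |t(1) − α| = 1/6.
t(2) − α = −313/156 − (−2) = −313/156 + 2 = −1/156, so |t(2) − α| = 1/156.
Ratio = (1/156) / (1/6) = 1/26.

1/26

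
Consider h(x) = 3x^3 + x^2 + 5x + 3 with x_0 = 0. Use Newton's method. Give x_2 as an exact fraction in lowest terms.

-123/220

h'(x) = 9x^2 + 2x + 5.
h(0) = 3, h'(0) = 5, so x_1 = 0 - 3/5 = -3/5.
h(-3/5) = -36/125, h'(-3/5) = 176/25, so x_2 = (-3/5) - (-36/125)/(176/25) = -123/220.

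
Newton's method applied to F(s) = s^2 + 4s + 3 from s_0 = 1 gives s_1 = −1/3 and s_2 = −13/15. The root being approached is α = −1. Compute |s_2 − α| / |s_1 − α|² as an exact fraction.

s_1 − α = −1/3 − (−1) = −1/3 + 1 = 2/3, so |s_1 − α| = 2/3.
s_2 − α = −13/15 − (−1) = −13/15 + 1 = 2/15, so |s_2 − α| = 2/15.
|s_1 − α|² = 4/9.
Ratio = (2/15) / (4/9) = 3/10.

3/10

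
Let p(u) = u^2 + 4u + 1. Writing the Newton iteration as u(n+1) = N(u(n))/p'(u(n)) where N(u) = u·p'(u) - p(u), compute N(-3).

p'(u) = 2u + 4.
N(u) = u·p'(u) - p(u) = u·(2u + 4) - (u^2 + 4u + 1) = u^2 - 1.
N(-3) = 8.

8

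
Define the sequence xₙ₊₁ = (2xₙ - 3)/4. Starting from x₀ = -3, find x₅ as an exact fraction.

x₁ = (2·(-3) - 3)/4 = -9/4.
x₂ = (2·(-9/4) - 3)/4 = -15/8.
x₃ = (2·(-15/8) - 3)/4 = -27/16.
x₄ = (2·(-27/16) - 3)/4 = -51/32.
x₅ = (2·(-51/32) - 3)/4 = -99/64.

-99/64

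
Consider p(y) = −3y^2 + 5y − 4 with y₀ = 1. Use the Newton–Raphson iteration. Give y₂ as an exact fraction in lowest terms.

p'(y) = −6y + 5.
p(1) = −2, p'(1) = −1, so y₁ = 1 − (−2)/(−1) = −1.
p(−1) = −12, p'(−1) = 11, so y₂ = (−1) − (−12)/11 = 1/11.

1/11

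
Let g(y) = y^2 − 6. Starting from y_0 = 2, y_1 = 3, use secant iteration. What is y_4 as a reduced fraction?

267/109

g(2) = −2, g(3) = 3. y_2 = 3 − 3·(3 − 2)/(3 − (−2)) = 12/5.
g(3) = 3, g(12/5) = −6/25. y_3 = (12/5) − (−6/25)·((12/5) − 3)/((−6/25) − 3) = 22/9.
g(12/5) = −6/25, g(22/9) = −2/81. y_4 = (22/9) − (−2/81)·((22/9) − (12/5))/((−2/81) − (−6/25)) = 267/109.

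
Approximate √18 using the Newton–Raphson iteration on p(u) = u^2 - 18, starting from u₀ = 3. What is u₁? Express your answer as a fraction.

p'(u) = 2u.
p(3) = -9, p'(3) = 6, so u₁ = 3 - (-9)/6 = 9/2.

9/2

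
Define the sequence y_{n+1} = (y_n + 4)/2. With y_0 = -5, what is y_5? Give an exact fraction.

119/32

y_1 = ((-5) + 4)/2 = -1/2.
y_2 = ((-1/2) + 4)/2 = 7/4.
y_3 = ((7/4) + 4)/2 = 23/8.
y_4 = ((23/8) + 4)/2 = 55/16.
y_5 = ((55/16) + 4)/2 = 119/32.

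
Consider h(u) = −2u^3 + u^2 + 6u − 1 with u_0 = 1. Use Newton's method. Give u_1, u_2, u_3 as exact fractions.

u_1 = −1, u_2 = −3, u_3 = −59/27

h'(u) = −6u^2 + 2u + 6.
h(1) = 4, h'(1) = 2, so u_1 = 1 − 4/2 = −1.
h(−1) = −4, h'(−1) = −2, so u_2 = (−1) − (−4)/(−2) = −3.
h(−3) = 44, h'(−3) = −54, so u_3 = (−3) − 44/(−54) = −59/27.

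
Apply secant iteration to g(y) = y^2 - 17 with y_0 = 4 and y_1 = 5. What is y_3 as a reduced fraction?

169/41

g(4) = -1, g(5) = 8. y_2 = 5 - 8·(5 - 4)/(8 - (-1)) = 37/9.
g(5) = 8, g(37/9) = -8/81. y_3 = (37/9) - (-8/81)·((37/9) - 5)/((-8/81) - 8) = 169/41.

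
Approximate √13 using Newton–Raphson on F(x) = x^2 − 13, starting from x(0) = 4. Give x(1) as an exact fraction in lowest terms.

29/8

F'(x) = 2x.
F(4) = 3, F'(4) = 8, so x(1) = 4 − 3/8 = 29/8.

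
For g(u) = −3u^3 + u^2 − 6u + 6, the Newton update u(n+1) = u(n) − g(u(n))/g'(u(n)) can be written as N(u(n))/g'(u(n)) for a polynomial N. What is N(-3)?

g'(u) = −9u^2 + 2u − 6.
N(u) = u·g'(u) − g(u) = u·(−9u^2 + 2u − 6) − (−3u^3 + u^2 − 6u + 6) = −6u^3 + u^2 − 6.
N(-3) = 165.

165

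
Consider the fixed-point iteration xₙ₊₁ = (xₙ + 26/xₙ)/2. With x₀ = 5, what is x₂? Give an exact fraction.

5201/1020

x₁ = (5 + 26/5)/2 = 51/10.
x₂ = (51/10 + 26/(51/10))/2 = 5201/1020.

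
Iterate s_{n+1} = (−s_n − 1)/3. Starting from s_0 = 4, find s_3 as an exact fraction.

−11/27

s_1 = (−4 − 1)/3 = −5/3.
s_2 = (−(−5/3) − 1)/3 = 2/9.
s_3 = (−(2/9) − 1)/3 = −11/27.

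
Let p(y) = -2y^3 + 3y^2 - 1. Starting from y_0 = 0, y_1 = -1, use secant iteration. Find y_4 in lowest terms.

-1283/2083

p(0) = -1, p(-1) = 4. y_2 = (-1) - 4·((-1) - 0)/(4 - (-1)) = -1/5.
p(-1) = 4, p(-1/5) = -108/125. y_3 = (-1/5) - (-108/125)·((-1/5) - (-1))/((-108/125) - 4) = -13/38.
p(-1/5) = -108/125, p(-13/38) = -7803/13718. y_4 = (-13/38) - (-7803/13718)·((-13/38) - (-1/5))/((-7803/13718) - (-108/125)) = -1283/2083.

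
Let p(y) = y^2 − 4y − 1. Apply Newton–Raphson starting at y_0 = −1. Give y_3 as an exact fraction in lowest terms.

p'(y) = 2y − 4.
p(−1) = 4, p'(−1) = −6, so y_1 = (−1) − 4/(−6) = −1/3.
p(−1/3) = 4/9, p'(−1/3) = −14/3, so y_2 = (−1/3) − (4/9)/(−14/3) = −5/21.
p(−5/21) = 4/441, p'(−5/21) = −94/21, so y_3 = (−5/21) − (4/441)/(−94/21) = −233/987.

−233/987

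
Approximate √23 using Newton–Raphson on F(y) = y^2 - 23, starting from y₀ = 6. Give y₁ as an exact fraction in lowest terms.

59/12

F'(y) = 2y.
F(6) = 13, F'(6) = 12, so y₁ = 6 - 13/12 = 59/12.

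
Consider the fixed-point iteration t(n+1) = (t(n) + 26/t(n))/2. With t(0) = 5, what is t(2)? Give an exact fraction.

t(1) = (5 + 26/5)/2 = 51/10.
t(2) = (51/10 + 26/(51/10))/2 = 5201/1020.

5201/1020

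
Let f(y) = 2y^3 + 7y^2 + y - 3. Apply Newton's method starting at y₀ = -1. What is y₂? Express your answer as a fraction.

-1929/2261

f'(y) = 6y^2 + 14y + 1.
f(-1) = 1, f'(-1) = -7, so y₁ = (-1) - 1/(-7) = -6/7.
f(-6/7) = 9/343, f'(-6/7) = -323/49, so y₂ = (-6/7) - (9/343)/(-323/49) = -1929/2261.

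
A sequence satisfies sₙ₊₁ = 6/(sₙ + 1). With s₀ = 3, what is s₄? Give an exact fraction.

102/47

s₁ = 6/(3 + 1) = 3/2.
s₂ = 6/(3/2 + 1) = 12/5.
s₃ = 6/(12/5 + 1) = 30/17.
s₄ = 6/(30/17 + 1) = 102/47.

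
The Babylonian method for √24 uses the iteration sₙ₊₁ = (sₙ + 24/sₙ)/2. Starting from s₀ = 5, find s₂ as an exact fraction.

4801/980

s₁ = (5 + 24/5)/2 = 49/10.
s₂ = (49/10 + 24/(49/10))/2 = 4801/980.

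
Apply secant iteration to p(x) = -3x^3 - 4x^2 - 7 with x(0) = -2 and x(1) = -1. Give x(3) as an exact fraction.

p(-2) = 1, p(-1) = -8. x(2) = (-1) - (-8)·((-1) - (-2))/((-8) - 1) = -17/9.
p(-1) = -8, p(-17/9) = -256/243. x(3) = (-17/9) - (-256/243)·((-17/9) - (-1))/((-256/243) - (-8)) = -427/211.

-427/211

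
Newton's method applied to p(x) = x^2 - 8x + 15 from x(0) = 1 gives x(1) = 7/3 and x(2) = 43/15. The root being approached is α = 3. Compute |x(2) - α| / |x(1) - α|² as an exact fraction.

3/10

x(1) - α = 7/3 - 3 = -2/3, so |x(1) - α| = 2/3.
x(2) - α = 43/15 - 3 = -2/15, so |x(2) - α| = 2/15.
|x(1) - α|² = 4/9.
Ratio = (2/15) / (4/9) = 3/10.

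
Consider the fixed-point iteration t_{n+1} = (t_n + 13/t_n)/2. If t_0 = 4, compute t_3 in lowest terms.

t_1 = (4 + 13/4)/2 = 29/8.
t_2 = (29/8 + 13/(29/8))/2 = 1673/464.
t_3 = (1673/464 + 13/(1673/464))/2 = 5597777/1552544.

5597777/1552544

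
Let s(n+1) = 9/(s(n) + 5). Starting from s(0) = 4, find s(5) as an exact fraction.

s(1) = 9/(4 + 5) = 1.
s(2) = 9/(1 + 5) = 3/2.
s(3) = 9/(3/2 + 5) = 18/13.
s(4) = 9/(18/13 + 5) = 117/83.
s(5) = 9/(117/83 + 5) = 747/532.

747/532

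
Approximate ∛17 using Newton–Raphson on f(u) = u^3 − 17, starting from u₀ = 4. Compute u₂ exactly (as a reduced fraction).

3988657/1513800

f'(u) = 3u^2.
f(4) = 47, f'(4) = 48, so u₁ = 4 − 47/48 = 145/48.
f(145/48) = 1168561/110592, f'(145/48) = 21025/768, so u₂ = (145/48) − (1168561/110592)/(21025/768) = 3988657/1513800.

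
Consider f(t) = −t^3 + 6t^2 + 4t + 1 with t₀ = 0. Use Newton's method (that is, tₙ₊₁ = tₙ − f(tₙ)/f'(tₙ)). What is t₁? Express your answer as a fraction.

f'(t) = −3t^2 + 12t + 4.
f(0) = 1, f'(0) = 4, so t₁ = 0 − 1/4 = −1/4.

−1/4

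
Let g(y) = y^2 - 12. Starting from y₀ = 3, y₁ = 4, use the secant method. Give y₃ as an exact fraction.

g(3) = -3, g(4) = 4. y₂ = 4 - 4·(4 - 3)/(4 - (-3)) = 24/7.
g(4) = 4, g(24/7) = -12/49. y₃ = (24/7) - (-12/49)·((24/7) - 4)/((-12/49) - 4) = 45/13.

45/13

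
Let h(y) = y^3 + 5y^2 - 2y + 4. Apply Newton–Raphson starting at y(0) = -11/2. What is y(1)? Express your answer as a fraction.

h'(y) = 3y^2 + 10y - 2.
h(-11/2) = -1/8, h'(-11/2) = 135/4, so y(1) = (-11/2) - (-1/8)/(135/4) = -742/135.

-742/135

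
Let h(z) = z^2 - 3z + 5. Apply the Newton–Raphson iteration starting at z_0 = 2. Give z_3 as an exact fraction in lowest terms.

109/35

h'(z) = 2z - 3.
h(2) = 3, h'(2) = 1, so z_1 = 2 - 3/1 = -1.
h(-1) = 9, h'(-1) = -5, so z_2 = (-1) - 9/(-5) = 4/5.
h(4/5) = 81/25, h'(4/5) = -7/5, so z_3 = (4/5) - (81/25)/(-7/5) = 109/35.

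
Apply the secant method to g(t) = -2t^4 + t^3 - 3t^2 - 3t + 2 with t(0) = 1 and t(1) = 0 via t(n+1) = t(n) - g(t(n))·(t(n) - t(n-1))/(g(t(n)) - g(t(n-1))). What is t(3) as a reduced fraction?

g(1) = -5, g(0) = 2. t(2) = 0 - 2·(0 - 1)/(2 - (-5)) = 2/7.
g(0) = 2, g(2/7) = 2180/2401. t(3) = (2/7) - (2180/2401)·((2/7) - 0)/((2180/2401) - 2) = 686/1311.

686/1311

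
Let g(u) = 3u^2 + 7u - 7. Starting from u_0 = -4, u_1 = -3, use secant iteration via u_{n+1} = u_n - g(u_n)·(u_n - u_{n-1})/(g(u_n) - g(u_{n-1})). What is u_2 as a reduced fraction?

-43/14

g(-4) = 13, g(-3) = -1. u_2 = (-3) - (-1)·((-3) - (-4))/((-1) - 13) = -43/14.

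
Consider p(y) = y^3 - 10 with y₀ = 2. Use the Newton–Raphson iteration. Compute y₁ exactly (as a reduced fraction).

p'(y) = 3y^2.
p(2) = -2, p'(2) = 12, so y₁ = 2 - (-2)/12 = 13/6.

13/6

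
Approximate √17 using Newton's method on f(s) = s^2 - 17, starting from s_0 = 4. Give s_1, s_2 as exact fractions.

s_1 = 33/8, s_2 = 2177/528

f'(s) = 2s.
f(4) = -1, f'(4) = 8, so s_1 = 4 - (-1)/8 = 33/8.
f(33/8) = 1/64, f'(33/8) = 33/4, so s_2 = (33/8) - (1/64)/(33/4) = 2177/528.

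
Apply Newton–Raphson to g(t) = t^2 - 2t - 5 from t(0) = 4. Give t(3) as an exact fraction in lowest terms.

g'(t) = 2t - 2.
g(4) = 3, g'(4) = 6, so t(1) = 4 - 3/6 = 7/2.
g(7/2) = 1/4, g'(7/2) = 5, so t(2) = (7/2) - (1/4)/5 = 69/20.
g(69/20) = 1/400, g'(69/20) = 49/10, so t(3) = (69/20) - (1/400)/(49/10) = 6761/1960.

6761/1960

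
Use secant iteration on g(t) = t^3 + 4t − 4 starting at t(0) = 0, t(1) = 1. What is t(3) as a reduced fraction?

136/161

g(0) = −4, g(1) = 1. t(2) = 1 − 1·(1 − 0)/(1 − (−4)) = 4/5.
g(1) = 1, g(4/5) = −36/125. t(3) = (4/5) − (−36/125)·((4/5) − 1)/((−36/125) − 1) = 136/161.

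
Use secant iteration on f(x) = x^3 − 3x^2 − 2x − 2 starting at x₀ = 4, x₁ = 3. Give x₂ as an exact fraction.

25/7

f(4) = 6, f(3) = −8. x₂ = 3 − (−8)·(3 − 4)/((−8) − 6) = 25/7.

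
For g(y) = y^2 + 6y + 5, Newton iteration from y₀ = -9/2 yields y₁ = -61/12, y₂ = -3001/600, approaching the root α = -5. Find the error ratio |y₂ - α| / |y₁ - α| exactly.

y₁ - α = -61/12 - (-5) = -61/12 + 5 = -1/12, so |y₁ - α| = 1/12.
y₂ - α = -3001/600 - (-5) = -3001/600 + 5 = -1/600, so |y₂ - α| = 1/600.
Ratio = (1/600) / (1/12) = 1/50.

1/50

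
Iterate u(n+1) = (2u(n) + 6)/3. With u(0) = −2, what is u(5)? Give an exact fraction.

1202/243

u(1) = (2·(−2) + 6)/3 = 2/3.
u(2) = (2·(2/3) + 6)/3 = 22/9.
u(3) = (2·(22/9) + 6)/3 = 98/27.
u(4) = (2·(98/27) + 6)/3 = 358/81.
u(5) = (2·(358/81) + 6)/3 = 1202/243.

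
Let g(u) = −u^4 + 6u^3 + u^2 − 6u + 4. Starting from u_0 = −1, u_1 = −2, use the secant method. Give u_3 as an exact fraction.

g(−1) = 4, g(−2) = −44. u_2 = (−2) − (−44)·((−2) − (−1))/((−44) − 4) = −13/12.
g(−2) = −44, g(−13/12) = 55319/20736. u_3 = (−13/12) − (55319/20736)·((−13/12) − (−2))/((55319/20736) − (−44)) = −99914/87973.

−99914/87973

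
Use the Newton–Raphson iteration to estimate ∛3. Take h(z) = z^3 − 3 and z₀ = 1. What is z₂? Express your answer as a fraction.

h'(z) = 3z^2.
h(1) = −2, h'(1) = 3, so z₁ = 1 − (−2)/3 = 5/3.
h(5/3) = 44/27, h'(5/3) = 25/3, so z₂ = (5/3) − (44/27)/(25/3) = 331/225.

331/225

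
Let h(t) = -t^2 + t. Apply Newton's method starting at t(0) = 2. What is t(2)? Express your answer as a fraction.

h'(t) = -2t + 1.
h(2) = -2, h'(2) = -3, so t(1) = 2 - (-2)/(-3) = 4/3.
h(4/3) = -4/9, h'(4/3) = -5/3, so t(2) = (4/3) - (-4/9)/(-5/3) = 16/15.

16/15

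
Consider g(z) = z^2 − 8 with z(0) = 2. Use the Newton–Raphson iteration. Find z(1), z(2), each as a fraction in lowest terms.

z(1) = 3, z(2) = 17/6

g'(z) = 2z.
g(2) = −4, g'(2) = 4, so z(1) = 2 − (−4)/4 = 3.
g(3) = 1, g'(3) = 6, so z(2) = 3 − 1/6 = 17/6.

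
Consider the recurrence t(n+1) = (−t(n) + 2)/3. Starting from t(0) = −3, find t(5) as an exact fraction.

t(1) = (−(−3) + 2)/3 = 5/3.
t(2) = (−(5/3) + 2)/3 = 1/9.
t(3) = (−(1/9) + 2)/3 = 17/27.
t(4) = (−(17/27) + 2)/3 = 37/81.
t(5) = (−(37/81) + 2)/3 = 125/243.

125/243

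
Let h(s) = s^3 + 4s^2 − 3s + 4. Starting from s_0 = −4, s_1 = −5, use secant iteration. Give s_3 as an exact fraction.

−8432/1759

h(−4) = 16, h(−5) = −6. s_2 = (−5) − (−6)·((−5) − (−4))/((−6) − 16) = −52/11.
h(−5) = −6, h(−52/11) = 2568/1331. s_3 = (−52/11) − (2568/1331)·((−52/11) − (−5))/((2568/1331) − (−6)) = −8432/1759.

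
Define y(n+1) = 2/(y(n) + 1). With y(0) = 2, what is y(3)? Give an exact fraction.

y(1) = 2/(2 + 1) = 2/3.
y(2) = 2/(2/3 + 1) = 6/5.
y(3) = 2/(6/5 + 1) = 10/11.

10/11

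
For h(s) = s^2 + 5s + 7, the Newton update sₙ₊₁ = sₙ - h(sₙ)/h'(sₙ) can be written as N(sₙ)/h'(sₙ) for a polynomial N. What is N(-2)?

h'(s) = 2s + 5.
N(s) = s·h'(s) - h(s) = s·(2s + 5) - (s^2 + 5s + 7) = s^2 - 7.
N(-2) = -3.

-3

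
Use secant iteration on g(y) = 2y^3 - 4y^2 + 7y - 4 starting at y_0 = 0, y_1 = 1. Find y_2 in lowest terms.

4/5

g(0) = -4, g(1) = 1. y_2 = 1 - 1·(1 - 0)/(1 - (-4)) = 4/5.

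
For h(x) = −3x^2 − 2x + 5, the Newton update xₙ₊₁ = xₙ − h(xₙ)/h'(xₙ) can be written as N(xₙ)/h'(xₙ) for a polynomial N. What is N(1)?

−8

h'(x) = −6x − 2.
N(x) = x·h'(x) − h(x) = x·(−6x − 2) − (−3x^2 − 2x + 5) = −3x^2 − 5.
N(1) = −8.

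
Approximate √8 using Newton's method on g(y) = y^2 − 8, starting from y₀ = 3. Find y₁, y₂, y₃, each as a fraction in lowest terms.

y₁ = 17/6, y₂ = 577/204, y₃ = 665857/235416

g'(y) = 2y.
g(3) = 1, g'(3) = 6, so y₁ = 3 − 1/6 = 17/6.
g(17/6) = 1/36, g'(17/6) = 17/3, so y₂ = (17/6) − (1/36)/(17/3) = 577/204.
g(577/204) = 1/41616, g'(577/204) = 577/102, so y₃ = (577/204) − (1/41616)/(577/102) = 665857/235416.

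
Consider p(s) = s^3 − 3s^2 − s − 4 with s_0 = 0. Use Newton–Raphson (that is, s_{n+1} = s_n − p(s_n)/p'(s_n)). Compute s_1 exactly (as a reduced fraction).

−4

p'(s) = 3s^2 − 6s − 1.
p(0) = −4, p'(0) = −1, so s_1 = 0 − (−4)/(−1) = −4.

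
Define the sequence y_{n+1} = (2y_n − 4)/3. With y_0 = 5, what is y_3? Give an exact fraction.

−4/3

y_1 = (2·5 − 4)/3 = 2.
y_2 = (2·2 − 4)/3 = 0.
y_3 = (2·0 − 4)/3 = −4/3.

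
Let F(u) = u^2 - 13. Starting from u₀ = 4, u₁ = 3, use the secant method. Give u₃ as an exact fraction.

83/23

F(4) = 3, F(3) = -4. u₂ = 3 - (-4)·(3 - 4)/((-4) - 3) = 25/7.
F(3) = -4, F(25/7) = -12/49. u₃ = (25/7) - (-12/49)·((25/7) - 3)/((-12/49) - (-4)) = 83/23.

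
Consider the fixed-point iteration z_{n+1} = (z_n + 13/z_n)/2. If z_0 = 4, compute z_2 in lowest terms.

1673/464

z_1 = (4 + 13/4)/2 = 29/8.
z_2 = (29/8 + 13/(29/8))/2 = 1673/464.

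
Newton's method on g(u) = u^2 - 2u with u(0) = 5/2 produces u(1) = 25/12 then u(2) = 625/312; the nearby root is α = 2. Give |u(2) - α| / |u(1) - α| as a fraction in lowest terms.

1/26

u(1) - α = 25/12 - 2 = 1/12, so |u(1) - α| = 1/12.
u(2) - α = 625/312 - 2 = 1/312, so |u(2) - α| = 1/312.
Ratio = (1/312) / (1/12) = 1/26.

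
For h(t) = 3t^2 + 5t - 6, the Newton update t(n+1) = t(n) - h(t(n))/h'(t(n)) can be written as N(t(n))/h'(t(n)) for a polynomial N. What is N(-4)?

h'(t) = 6t + 5.
N(t) = t·h'(t) - h(t) = t·(6t + 5) - (3t^2 + 5t - 6) = 3t^2 + 6.
N(-4) = 54.

54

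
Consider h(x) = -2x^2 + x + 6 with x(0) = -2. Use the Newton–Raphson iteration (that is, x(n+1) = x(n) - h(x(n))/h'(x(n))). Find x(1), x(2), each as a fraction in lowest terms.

x(1) = -14/9, x(2) = -878/585

h'(x) = -4x + 1.
h(-2) = -4, h'(-2) = 9, so x(1) = (-2) - (-4)/9 = -14/9.
h(-14/9) = -32/81, h'(-14/9) = 65/9, so x(2) = (-14/9) - (-32/81)/(65/9) = -878/585.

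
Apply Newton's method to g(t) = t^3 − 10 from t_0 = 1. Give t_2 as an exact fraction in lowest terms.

g'(t) = 3t^2.
g(1) = −9, g'(1) = 3, so t_1 = 1 − (−9)/3 = 4.
g(4) = 54, g'(4) = 48, so t_2 = 4 − 54/48 = 23/8.

23/8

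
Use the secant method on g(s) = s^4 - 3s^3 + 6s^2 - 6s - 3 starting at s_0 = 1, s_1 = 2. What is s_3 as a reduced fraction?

g(1) = -5, g(2) = 1. s_2 = 2 - 1·(2 - 1)/(1 - (-5)) = 11/6.
g(2) = 1, g(11/6) = -1325/1296. s_3 = (11/6) - (-1325/1296)·((11/6) - 2)/((-1325/1296) - 1) = 5026/2621.

5026/2621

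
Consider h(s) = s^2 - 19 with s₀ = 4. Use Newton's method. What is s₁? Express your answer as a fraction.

35/8

h'(s) = 2s.
h(4) = -3, h'(4) = 8, so s₁ = 4 - (-3)/8 = 35/8.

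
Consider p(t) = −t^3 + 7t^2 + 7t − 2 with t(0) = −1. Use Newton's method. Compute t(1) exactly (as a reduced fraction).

−11/10

p'(t) = −3t^2 + 14t + 7.
p(−1) = −1, p'(−1) = −10, so t(1) = (−1) − (−1)/(−10) = −11/10.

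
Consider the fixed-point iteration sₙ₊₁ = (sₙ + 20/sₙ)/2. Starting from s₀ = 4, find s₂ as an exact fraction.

s₁ = (4 + 20/4)/2 = 9/2.
s₂ = (9/2 + 20/(9/2))/2 = 161/36.

161/36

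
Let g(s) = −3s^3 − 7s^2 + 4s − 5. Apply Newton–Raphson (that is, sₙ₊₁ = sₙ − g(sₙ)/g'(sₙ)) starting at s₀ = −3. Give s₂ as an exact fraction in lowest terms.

g'(s) = −9s^2 − 14s + 4.
g(−3) = 1, g'(−3) = −35, so s₁ = (−3) − 1/(−35) = −104/35.
g(−104/35) = 697/42875, g'(−104/35) = −41484/1225, so s₂ = (−104/35) − (697/42875)/(−41484/1225) = −4313639/1451940.

−4313639/1451940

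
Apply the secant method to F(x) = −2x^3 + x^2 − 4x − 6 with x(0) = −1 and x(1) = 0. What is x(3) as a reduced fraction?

F(−1) = 1, F(0) = −6. x(2) = 0 − (−6)·(0 − (−1))/((−6) − 1) = −6/7.
F(0) = −6, F(−6/7) = −198/343. x(3) = (−6/7) − (−198/343)·((−6/7) − 0)/((−198/343) − (−6)) = −147/155.

−147/155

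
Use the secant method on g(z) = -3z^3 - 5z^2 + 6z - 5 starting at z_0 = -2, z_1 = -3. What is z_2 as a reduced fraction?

-5/2

g(-2) = -13, g(-3) = 13. z_2 = (-3) - 13·((-3) - (-2))/(13 - (-13)) = -5/2.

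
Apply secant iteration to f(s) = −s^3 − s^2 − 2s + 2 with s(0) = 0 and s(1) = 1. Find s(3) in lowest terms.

f(0) = 2, f(1) = −2. s(2) = 1 − (−2)·(1 − 0)/((−2) − 2) = 1/2.
f(1) = −2, f(1/2) = 5/8. s(3) = (1/2) − (5/8)·((1/2) − 1)/((5/8) − (−2)) = 13/21.

13/21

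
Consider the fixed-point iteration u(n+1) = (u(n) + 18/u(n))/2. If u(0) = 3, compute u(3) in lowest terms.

u(1) = (3 + 18/3)/2 = 9/2.
u(2) = (9/2 + 18/(9/2))/2 = 17/4.
u(3) = (17/4 + 18/(17/4))/2 = 577/136.

577/136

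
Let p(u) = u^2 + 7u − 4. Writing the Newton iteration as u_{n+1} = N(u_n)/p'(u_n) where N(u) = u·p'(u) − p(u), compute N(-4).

p'(u) = 2u + 7.
N(u) = u·p'(u) − p(u) = u·(2u + 7) − (u^2 + 7u − 4) = u^2 + 4.
N(-4) = 20.

20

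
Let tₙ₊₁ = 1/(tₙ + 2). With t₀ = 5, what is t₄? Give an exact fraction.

t₁ = 1/(5 + 2) = 1/7.
t₂ = 1/(1/7 + 2) = 7/15.
t₃ = 1/(7/15 + 2) = 15/37.
t₄ = 1/(15/37 + 2) = 37/89.

37/89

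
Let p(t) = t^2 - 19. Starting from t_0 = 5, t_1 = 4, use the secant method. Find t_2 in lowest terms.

p(5) = 6, p(4) = -3. t_2 = 4 - (-3)·(4 - 5)/((-3) - 6) = 13/3.

13/3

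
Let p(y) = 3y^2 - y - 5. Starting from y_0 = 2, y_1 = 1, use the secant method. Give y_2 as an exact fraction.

p(2) = 5, p(1) = -3. y_2 = 1 - (-3)·(1 - 2)/((-3) - 5) = 11/8.

11/8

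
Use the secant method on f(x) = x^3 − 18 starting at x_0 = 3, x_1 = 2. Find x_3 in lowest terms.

7377/2786

f(3) = 9, f(2) = −10. x_2 = 2 − (−10)·(2 − 3)/((−10) − 9) = 48/19.
f(2) = −10, f(48/19) = −12870/6859. x_3 = (48/19) − (−12870/6859)·((48/19) − 2)/((−12870/6859) − (−10)) = 7377/2786.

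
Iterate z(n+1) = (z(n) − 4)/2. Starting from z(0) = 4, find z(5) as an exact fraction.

−15/4

z(1) = (4 − 4)/2 = 0.
z(2) = (0 − 4)/2 = −2.
z(3) = ((−2) − 4)/2 = −3.
z(4) = ((−3) − 4)/2 = −7/2.
z(5) = ((−7/2) − 4)/2 = −15/4.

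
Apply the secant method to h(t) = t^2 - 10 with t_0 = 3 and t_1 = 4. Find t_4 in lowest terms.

h(3) = -1, h(4) = 6. t_2 = 4 - 6·(4 - 3)/(6 - (-1)) = 22/7.
h(4) = 6, h(22/7) = -6/49. t_3 = (22/7) - (-6/49)·((22/7) - 4)/((-6/49) - 6) = 79/25.
h(22/7) = -6/49, h(79/25) = -9/625. t_4 = (79/25) - (-9/625)·((79/25) - (22/7))/((-9/625) - (-6/49)) = 3488/1103.

3488/1103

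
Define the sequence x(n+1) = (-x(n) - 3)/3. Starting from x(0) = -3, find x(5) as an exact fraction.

x(1) = (-(-3) - 3)/3 = 0.
x(2) = (-0 - 3)/3 = -1.
x(3) = (-(-1) - 3)/3 = -2/3.
x(4) = (-(-2/3) - 3)/3 = -7/9.
x(5) = (-(-7/9) - 3)/3 = -20/27.

-20/27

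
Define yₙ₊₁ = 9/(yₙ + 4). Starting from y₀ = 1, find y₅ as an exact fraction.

y₁ = 9/(1 + 4) = 9/5.
y₂ = 9/(9/5 + 4) = 45/29.
y₃ = 9/(45/29 + 4) = 261/161.
y₄ = 9/(261/161 + 4) = 1449/905.
y₅ = 9/(1449/905 + 4) = 8145/5069.

8145/5069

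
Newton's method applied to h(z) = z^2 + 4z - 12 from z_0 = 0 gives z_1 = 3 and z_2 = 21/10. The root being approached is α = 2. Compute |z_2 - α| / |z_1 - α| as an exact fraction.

z_1 - α = 3 - 2 = 1, so |z_1 - α| = 1.
z_2 - α = 21/10 - 2 = 1/10, so |z_2 - α| = 1/10.
Ratio = (1/10) / 1 = 1/10.

1/10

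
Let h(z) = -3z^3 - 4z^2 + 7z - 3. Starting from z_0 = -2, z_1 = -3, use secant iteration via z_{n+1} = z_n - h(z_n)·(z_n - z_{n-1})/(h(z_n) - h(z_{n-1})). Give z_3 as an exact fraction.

-2837/1179

h(-2) = -9, h(-3) = 21. z_2 = (-3) - 21·((-3) - (-2))/(21 - (-9)) = -23/10.
h(-3) = 21, h(-23/10) = -3759/1000. z_3 = (-23/10) - (-3759/1000)·((-23/10) - (-3))/((-3759/1000) - 21) = -2837/1179.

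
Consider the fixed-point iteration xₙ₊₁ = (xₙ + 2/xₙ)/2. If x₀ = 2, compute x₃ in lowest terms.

577/408

x₁ = (2 + 2/2)/2 = 3/2.
x₂ = (3/2 + 2/(3/2))/2 = 17/12.
x₃ = (17/12 + 2/(17/12))/2 = 577/408.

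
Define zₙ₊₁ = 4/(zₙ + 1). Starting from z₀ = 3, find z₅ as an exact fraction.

28/19

z₁ = 4/(3 + 1) = 1.
z₂ = 4/(1 + 1) = 2.
z₃ = 4/(2 + 1) = 4/3.
z₄ = 4/(4/3 + 1) = 12/7.
z₅ = 4/(12/7 + 1) = 28/19.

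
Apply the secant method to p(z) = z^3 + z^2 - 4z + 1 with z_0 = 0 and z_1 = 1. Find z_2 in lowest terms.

1/2

p(0) = 1, p(1) = -1. z_2 = 1 - (-1)·(1 - 0)/((-1) - 1) = 1/2.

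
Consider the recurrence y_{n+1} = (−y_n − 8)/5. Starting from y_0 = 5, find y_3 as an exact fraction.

y_1 = (−5 − 8)/5 = −13/5.
y_2 = (−(−13/5) − 8)/5 = −27/25.
y_3 = (−(−27/25) − 8)/5 = −173/125.

−173/125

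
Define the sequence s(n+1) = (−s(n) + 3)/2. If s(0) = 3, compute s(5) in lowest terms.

15/16

s(1) = (−3 + 3)/2 = 0.
s(2) = (−0 + 3)/2 = 3/2.
s(3) = (−(3/2) + 3)/2 = 3/4.
s(4) = (−(3/4) + 3)/2 = 9/8.
s(5) = (−(9/8) + 3)/2 = 15/16.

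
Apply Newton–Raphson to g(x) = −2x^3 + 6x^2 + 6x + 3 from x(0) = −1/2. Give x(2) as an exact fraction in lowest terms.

g'(x) = −6x^2 + 12x + 6.
g(−1/2) = 7/4, g'(−1/2) = −3/2, so x(1) = (−1/2) − (7/4)/(−3/2) = 2/3.
g(2/3) = 245/27, g'(2/3) = 34/3, so x(2) = (2/3) − (245/27)/(34/3) = −41/306.

−41/306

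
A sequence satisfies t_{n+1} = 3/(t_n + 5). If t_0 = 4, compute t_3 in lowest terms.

t_1 = 3/(4 + 5) = 1/3.
t_2 = 3/(1/3 + 5) = 9/16.
t_3 = 3/(9/16 + 5) = 48/89.

48/89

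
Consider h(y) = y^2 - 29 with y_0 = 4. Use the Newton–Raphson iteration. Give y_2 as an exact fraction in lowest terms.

3881/720

h'(y) = 2y.
h(4) = -13, h'(4) = 8, so y_1 = 4 - (-13)/8 = 45/8.
h(45/8) = 169/64, h'(45/8) = 45/4, so y_2 = (45/8) - (169/64)/(45/4) = 3881/720.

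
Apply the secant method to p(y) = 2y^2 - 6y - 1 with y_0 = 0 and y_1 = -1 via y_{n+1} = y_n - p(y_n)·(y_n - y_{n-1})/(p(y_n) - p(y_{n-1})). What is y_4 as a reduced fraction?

p(0) = -1, p(-1) = 7. y_2 = (-1) - 7·((-1) - 0)/(7 - (-1)) = -1/8.
p(-1) = 7, p(-1/8) = -7/32. y_3 = (-1/8) - (-7/32)·((-1/8) - (-1))/((-7/32) - 7) = -5/33.
p(-1/8) = -7/32, p(-5/33) = -49/1089. y_4 = (-5/33) - (-49/1089)·((-5/33) - (-1/8))/((-49/1089) - (-7/32)) = -137/865.

-137/865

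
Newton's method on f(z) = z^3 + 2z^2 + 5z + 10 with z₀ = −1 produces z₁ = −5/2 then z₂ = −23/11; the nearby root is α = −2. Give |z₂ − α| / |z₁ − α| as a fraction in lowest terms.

2/11

z₁ − α = −5/2 − (−2) = −5/2 + 2 = −1/2, so |z₁ − α| = 1/2.
z₂ − α = −23/11 − (−2) = −23/11 + 2 = −1/11, so |z₂ − α| = 1/11.
Ratio = (1/11) / (1/2) = 2/11.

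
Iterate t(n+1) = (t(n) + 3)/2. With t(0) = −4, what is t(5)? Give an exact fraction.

89/32

t(1) = ((−4) + 3)/2 = −1/2.
t(2) = ((−1/2) + 3)/2 = 5/4.
t(3) = ((5/4) + 3)/2 = 17/8.
t(4) = ((17/8) + 3)/2 = 41/16.
t(5) = ((41/16) + 3)/2 = 89/32.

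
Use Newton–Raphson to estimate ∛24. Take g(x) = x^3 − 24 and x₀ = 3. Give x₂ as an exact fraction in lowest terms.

13162/4563

g'(x) = 3x^2.
g(3) = 3, g'(3) = 27, so x₁ = 3 − 3/27 = 26/9.
g(26/9) = 80/729, g'(26/9) = 676/27, so x₂ = (26/9) − (80/729)/(676/27) = 13162/4563.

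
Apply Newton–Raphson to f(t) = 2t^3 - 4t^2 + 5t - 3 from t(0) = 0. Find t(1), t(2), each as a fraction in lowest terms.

f'(t) = 6t^2 - 8t + 5.
f(0) = -3, f'(0) = 5, so t(1) = 0 - (-3)/5 = 3/5.
f(3/5) = -126/125, f'(3/5) = 59/25, so t(2) = (3/5) - (-126/125)/(59/25) = 303/295.

t(1) = 3/5, t(2) = 303/295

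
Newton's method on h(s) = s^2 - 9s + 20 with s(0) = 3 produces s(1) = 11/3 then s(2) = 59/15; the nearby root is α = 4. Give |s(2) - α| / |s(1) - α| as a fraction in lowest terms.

1/5

s(1) - α = 11/3 - 4 = -1/3, so |s(1) - α| = 1/3.
s(2) - α = 59/15 - 4 = -1/15, so |s(2) - α| = 1/15.
Ratio = (1/15) / (1/3) = 1/5.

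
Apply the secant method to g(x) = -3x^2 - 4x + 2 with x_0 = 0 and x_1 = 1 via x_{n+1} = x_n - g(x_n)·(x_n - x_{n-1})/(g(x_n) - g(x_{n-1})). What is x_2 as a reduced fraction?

2/7

g(0) = 2, g(1) = -5. x_2 = 1 - (-5)·(1 - 0)/((-5) - 2) = 2/7.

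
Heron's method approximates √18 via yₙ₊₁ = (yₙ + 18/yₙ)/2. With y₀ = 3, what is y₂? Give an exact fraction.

y₁ = (3 + 18/3)/2 = 9/2.
y₂ = (9/2 + 18/(9/2))/2 = 17/4.

17/4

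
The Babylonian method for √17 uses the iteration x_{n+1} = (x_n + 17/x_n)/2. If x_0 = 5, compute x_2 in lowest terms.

x_1 = (5 + 17/5)/2 = 21/5.
x_2 = (21/5 + 17/(21/5))/2 = 433/105.

433/105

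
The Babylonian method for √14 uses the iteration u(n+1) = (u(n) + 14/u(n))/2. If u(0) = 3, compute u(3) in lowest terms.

2133553/570216

u(1) = (3 + 14/3)/2 = 23/6.
u(2) = (23/6 + 14/(23/6))/2 = 1033/276.
u(3) = (1033/276 + 14/(1033/276))/2 = 2133553/570216.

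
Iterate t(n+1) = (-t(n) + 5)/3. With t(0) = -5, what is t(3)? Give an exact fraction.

t(1) = (-(-5) + 5)/3 = 10/3.
t(2) = (-(10/3) + 5)/3 = 5/9.
t(3) = (-(5/9) + 5)/3 = 40/27.

40/27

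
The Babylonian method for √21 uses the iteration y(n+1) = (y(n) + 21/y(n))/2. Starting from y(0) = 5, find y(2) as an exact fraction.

527/115

y(1) = (5 + 21/5)/2 = 23/5.
y(2) = (23/5 + 21/(23/5))/2 = 527/115.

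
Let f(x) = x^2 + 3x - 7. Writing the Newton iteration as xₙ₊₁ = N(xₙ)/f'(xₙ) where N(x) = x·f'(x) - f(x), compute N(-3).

16

f'(x) = 2x + 3.
N(x) = x·f'(x) - f(x) = x·(2x + 3) - (x^2 + 3x - 7) = x^2 + 7.
N(-3) = 16.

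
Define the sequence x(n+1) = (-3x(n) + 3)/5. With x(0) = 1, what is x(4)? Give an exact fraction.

x(1) = (-3·1 + 3)/5 = 0.
x(2) = (-3·0 + 3)/5 = 3/5.
x(3) = (-3·(3/5) + 3)/5 = 6/25.
x(4) = (-3·(6/25) + 3)/5 = 57/125.

57/125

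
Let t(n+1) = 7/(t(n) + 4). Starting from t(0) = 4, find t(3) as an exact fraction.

t(1) = 7/(4 + 4) = 7/8.
t(2) = 7/(7/8 + 4) = 56/39.
t(3) = 7/(56/39 + 4) = 273/212.

273/212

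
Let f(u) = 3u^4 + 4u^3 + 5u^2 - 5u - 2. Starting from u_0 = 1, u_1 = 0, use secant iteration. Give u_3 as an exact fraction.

f(1) = 5, f(0) = -2. u_2 = 0 - (-2)·(0 - 1)/((-2) - 5) = 2/7.
f(0) = -2, f(2/7) = -6980/2401. u_3 = (2/7) - (-6980/2401)·((2/7) - 0)/((-6980/2401) - (-2)) = -686/1089.

-686/1089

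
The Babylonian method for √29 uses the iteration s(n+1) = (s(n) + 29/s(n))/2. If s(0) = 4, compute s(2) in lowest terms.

s(1) = (4 + 29/4)/2 = 45/8.
s(2) = (45/8 + 29/(45/8))/2 = 3881/720.

3881/720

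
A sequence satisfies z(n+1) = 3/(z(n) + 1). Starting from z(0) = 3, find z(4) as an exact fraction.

z(1) = 3/(3 + 1) = 3/4.
z(2) = 3/(3/4 + 1) = 12/7.
z(3) = 3/(12/7 + 1) = 21/19.
z(4) = 3/(21/19 + 1) = 57/40.

57/40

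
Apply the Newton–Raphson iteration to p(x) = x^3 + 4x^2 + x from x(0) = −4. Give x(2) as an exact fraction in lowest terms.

p'(x) = 3x^2 + 8x + 1.
p(−4) = −4, p'(−4) = 17, so x(1) = (−4) − (−4)/17 = −64/17.
p(−64/17) = −2112/4913, p'(−64/17) = 3873/289, so x(2) = (−64/17) − (−2112/4913)/(3873/289) = −81920/21947.

−81920/21947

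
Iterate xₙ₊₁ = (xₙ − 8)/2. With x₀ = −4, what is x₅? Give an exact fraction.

x₁ = ((−4) − 8)/2 = −6.
x₂ = ((−6) − 8)/2 = −7.
x₃ = ((−7) − 8)/2 = −15/2.
x₄ = ((−15/2) − 8)/2 = −31/4.
x₅ = ((−31/4) − 8)/2 = −63/8.

−63/8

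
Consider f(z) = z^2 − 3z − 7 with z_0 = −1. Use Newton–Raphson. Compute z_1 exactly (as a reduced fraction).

f'(z) = 2z − 3.
f(−1) = −3, f'(−1) = −5, so z_1 = (−1) − (−3)/(−5) = −8/5.

−8/5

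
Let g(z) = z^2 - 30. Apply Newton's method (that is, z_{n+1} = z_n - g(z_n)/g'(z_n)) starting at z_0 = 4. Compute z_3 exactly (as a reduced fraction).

g'(z) = 2z.
g(4) = -14, g'(4) = 8, so z_1 = 4 - (-14)/8 = 23/4.
g(23/4) = 49/16, g'(23/4) = 23/2, so z_2 = (23/4) - (49/16)/(23/2) = 1009/184.
g(1009/184) = 2401/33856, g'(1009/184) = 1009/92, so z_3 = (1009/184) - (2401/33856)/(1009/92) = 2033761/371312.

2033761/371312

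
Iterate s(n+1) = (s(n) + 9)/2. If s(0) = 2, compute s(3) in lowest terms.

s(1) = (2 + 9)/2 = 11/2.
s(2) = ((11/2) + 9)/2 = 29/4.
s(3) = ((29/4) + 9)/2 = 65/8.

65/8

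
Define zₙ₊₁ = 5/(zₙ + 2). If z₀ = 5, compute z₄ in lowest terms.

z₁ = 5/(5 + 2) = 5/7.
z₂ = 5/(5/7 + 2) = 35/19.
z₃ = 5/(35/19 + 2) = 95/73.
z₄ = 5/(95/73 + 2) = 365/241.

365/241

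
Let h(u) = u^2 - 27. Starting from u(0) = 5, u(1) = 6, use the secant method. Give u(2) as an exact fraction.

h(5) = -2, h(6) = 9. u(2) = 6 - 9·(6 - 5)/(9 - (-2)) = 57/11.

57/11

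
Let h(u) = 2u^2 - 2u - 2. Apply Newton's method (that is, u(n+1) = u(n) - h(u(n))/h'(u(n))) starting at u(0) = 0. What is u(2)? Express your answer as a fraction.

-2/3

h'(u) = 4u - 2.
h(0) = -2, h'(0) = -2, so u(1) = 0 - (-2)/(-2) = -1.
h(-1) = 2, h'(-1) = -6, so u(2) = (-1) - 2/(-6) = -2/3.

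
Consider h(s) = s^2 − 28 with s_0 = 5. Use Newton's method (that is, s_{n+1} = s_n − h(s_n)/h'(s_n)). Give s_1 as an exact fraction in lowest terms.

h'(s) = 2s.
h(5) = −3, h'(5) = 10, so s_1 = 5 − (−3)/10 = 53/10.

53/10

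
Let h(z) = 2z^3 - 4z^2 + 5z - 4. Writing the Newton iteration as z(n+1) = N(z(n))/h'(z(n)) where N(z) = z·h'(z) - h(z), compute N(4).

196

h'(z) = 6z^2 - 8z + 5.
N(z) = z·h'(z) - h(z) = z·(6z^2 - 8z + 5) - (2z^3 - 4z^2 + 5z - 4) = 4z^3 - 4z^2 + 4.
N(4) = 196.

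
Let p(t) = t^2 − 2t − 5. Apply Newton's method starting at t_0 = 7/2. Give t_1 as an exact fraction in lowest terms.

p'(t) = 2t − 2.
p(7/2) = 1/4, p'(7/2) = 5, so t_1 = (7/2) − (1/4)/5 = 69/20.

69/20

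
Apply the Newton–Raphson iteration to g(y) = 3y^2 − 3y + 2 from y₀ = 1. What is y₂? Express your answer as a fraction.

5/3

g'(y) = 6y − 3.
g(1) = 2, g'(1) = 3, so y₁ = 1 − 2/3 = 1/3.
g(1/3) = 4/3, g'(1/3) = −1, so y₂ = (1/3) − (4/3)/(−1) = 5/3.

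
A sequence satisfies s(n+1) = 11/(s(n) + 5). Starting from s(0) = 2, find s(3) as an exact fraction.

506/307

s(1) = 11/(2 + 5) = 11/7.
s(2) = 11/(11/7 + 5) = 77/46.
s(3) = 11/(77/46 + 5) = 506/307.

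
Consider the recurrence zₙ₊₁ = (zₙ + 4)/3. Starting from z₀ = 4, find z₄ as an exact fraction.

164/81

z₁ = (4 + 4)/3 = 8/3.
z₂ = ((8/3) + 4)/3 = 20/9.
z₃ = ((20/9) + 4)/3 = 56/27.
z₄ = ((56/27) + 4)/3 = 164/81.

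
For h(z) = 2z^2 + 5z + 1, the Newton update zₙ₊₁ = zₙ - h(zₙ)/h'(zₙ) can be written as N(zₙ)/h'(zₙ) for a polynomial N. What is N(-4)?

31

h'(z) = 4z + 5.
N(z) = z·h'(z) - h(z) = z·(4z + 5) - (2z^2 + 5z + 1) = 2z^2 - 1.
N(-4) = 31.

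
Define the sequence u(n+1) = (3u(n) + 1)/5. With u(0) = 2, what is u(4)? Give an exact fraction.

434/625

u(1) = (3·2 + 1)/5 = 7/5.
u(2) = (3·(7/5) + 1)/5 = 26/25.
u(3) = (3·(26/25) + 1)/5 = 103/125.
u(4) = (3·(103/125) + 1)/5 = 434/625.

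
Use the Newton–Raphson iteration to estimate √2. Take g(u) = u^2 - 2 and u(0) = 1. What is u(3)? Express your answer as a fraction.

g'(u) = 2u.
g(1) = -1, g'(1) = 2, so u(1) = 1 - (-1)/2 = 3/2.
g(3/2) = 1/4, g'(3/2) = 3, so u(2) = (3/2) - (1/4)/3 = 17/12.
g(17/12) = 1/144, g'(17/12) = 17/6, so u(3) = (17/12) - (1/144)/(17/6) = 577/408.

577/408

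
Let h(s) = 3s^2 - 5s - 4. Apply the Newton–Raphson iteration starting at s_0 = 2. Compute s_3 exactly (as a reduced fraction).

h'(s) = 6s - 5.
h(2) = -2, h'(2) = 7, so s_1 = 2 - (-2)/7 = 16/7.
h(16/7) = 12/49, h'(16/7) = 61/7, so s_2 = (16/7) - (12/49)/(61/7) = 964/427.
h(964/427) = 432/182329, h'(964/427) = 3649/427, so s_3 = (964/427) - (432/182329)/(3649/427) = 3517204/1558123.

3517204/1558123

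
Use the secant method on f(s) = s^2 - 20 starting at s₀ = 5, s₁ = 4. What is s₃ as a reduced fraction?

85/19

f(5) = 5, f(4) = -4. s₂ = 4 - (-4)·(4 - 5)/((-4) - 5) = 40/9.
f(4) = -4, f(40/9) = -20/81. s₃ = (40/9) - (-20/81)·((40/9) - 4)/((-20/81) - (-4)) = 85/19.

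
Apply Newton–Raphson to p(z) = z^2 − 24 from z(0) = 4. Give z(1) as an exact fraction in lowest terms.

5

p'(z) = 2z.
p(4) = −8, p'(4) = 8, so z(1) = 4 − (−8)/8 = 5.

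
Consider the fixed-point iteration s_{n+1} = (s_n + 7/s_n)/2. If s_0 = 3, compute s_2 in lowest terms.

s_1 = (3 + 7/3)/2 = 8/3.
s_2 = (8/3 + 7/(8/3))/2 = 127/48.

127/48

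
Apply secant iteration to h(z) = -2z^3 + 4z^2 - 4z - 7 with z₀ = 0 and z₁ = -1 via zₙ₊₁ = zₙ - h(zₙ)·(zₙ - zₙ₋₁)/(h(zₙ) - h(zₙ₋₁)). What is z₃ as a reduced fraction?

h(0) = -7, h(-1) = 3. z₂ = (-1) - 3·((-1) - 0)/(3 - (-7)) = -7/10.
h(-1) = 3, h(-7/10) = -777/500. z₃ = (-7/10) - (-777/500)·((-7/10) - (-1))/((-777/500) - 3) = -203/253.

-203/253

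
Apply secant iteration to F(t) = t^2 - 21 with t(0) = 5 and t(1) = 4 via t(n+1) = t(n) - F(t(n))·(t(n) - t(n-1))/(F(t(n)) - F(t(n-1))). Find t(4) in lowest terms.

14513/3167

F(5) = 4, F(4) = -5. t(2) = 4 - (-5)·(4 - 5)/((-5) - 4) = 41/9.
F(4) = -5, F(41/9) = -20/81. t(3) = (41/9) - (-20/81)·((41/9) - 4)/((-20/81) - (-5)) = 353/77.
F(41/9) = -20/81, F(353/77) = 100/5929. t(4) = (353/77) - (100/5929)·((353/77) - (41/9))/((100/5929) - (-20/81)) = 14513/3167.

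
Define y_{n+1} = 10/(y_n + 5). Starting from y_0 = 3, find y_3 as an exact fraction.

50/33

y_1 = 10/(3 + 5) = 5/4.
y_2 = 10/(5/4 + 5) = 8/5.
y_3 = 10/(8/5 + 5) = 50/33.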